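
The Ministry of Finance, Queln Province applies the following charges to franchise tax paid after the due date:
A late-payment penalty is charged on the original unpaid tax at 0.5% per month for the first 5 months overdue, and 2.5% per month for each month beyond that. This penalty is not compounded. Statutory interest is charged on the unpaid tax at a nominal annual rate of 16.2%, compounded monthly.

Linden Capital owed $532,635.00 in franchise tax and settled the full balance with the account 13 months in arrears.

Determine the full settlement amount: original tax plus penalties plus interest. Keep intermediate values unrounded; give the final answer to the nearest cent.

Penalty, months 1–5: 5 × 0.5% × $532,635.00 = $13,315.88…
Penalty, months 6–13: 8 × 2.5% × $532,635.00 = $106,527.00
Interest (16.2%/yr ÷ 12 = 1.35%/month): $532,635.00 × ((1 + 0.0135)^13 − 1) = $101,436.8756…
Total = $532,635.00 + $119,842.8750 + $101,436.8756… = $753,914.75

$753,914.75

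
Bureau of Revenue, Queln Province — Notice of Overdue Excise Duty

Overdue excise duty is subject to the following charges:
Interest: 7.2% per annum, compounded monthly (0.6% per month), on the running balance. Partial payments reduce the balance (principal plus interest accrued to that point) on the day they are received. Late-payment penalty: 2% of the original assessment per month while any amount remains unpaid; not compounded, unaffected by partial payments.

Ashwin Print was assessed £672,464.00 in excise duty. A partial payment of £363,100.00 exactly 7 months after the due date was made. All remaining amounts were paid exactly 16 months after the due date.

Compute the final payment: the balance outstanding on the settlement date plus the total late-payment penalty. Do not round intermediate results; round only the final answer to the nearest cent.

Balance at month 7: £672,464.0000 × (1 + 0.006)^7 = £701,220.9852…
After £363,100.00 payment: £701,220.9852… − £363,100.00 = £338,120.9852…
Balance at month 16: £338,120.9852… × (1 + 0.006)^9 = £356,823.9136…
Penalty: 16 × 2% × £672,464.00 = £215,188.48
Final settlement = outstanding balance + penalty = £356,823.9136… + £215,188.48 = £572,012.39

£572,012.39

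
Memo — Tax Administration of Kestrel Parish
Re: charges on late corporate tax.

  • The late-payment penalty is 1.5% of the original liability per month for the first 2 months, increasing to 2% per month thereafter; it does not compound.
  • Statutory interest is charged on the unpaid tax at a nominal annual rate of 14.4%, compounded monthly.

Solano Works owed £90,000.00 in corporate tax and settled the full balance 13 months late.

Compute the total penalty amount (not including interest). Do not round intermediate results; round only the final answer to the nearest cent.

Penalty, months 1–2: 2 × 1.5% × £90,000.00 = £2,700.00
Penalty, months 3–13: 11 × 2% × £90,000.00 = £19,800.00
Total penalty = £2,700.00 + £19,800.00 = £22,500.00

£22,500.00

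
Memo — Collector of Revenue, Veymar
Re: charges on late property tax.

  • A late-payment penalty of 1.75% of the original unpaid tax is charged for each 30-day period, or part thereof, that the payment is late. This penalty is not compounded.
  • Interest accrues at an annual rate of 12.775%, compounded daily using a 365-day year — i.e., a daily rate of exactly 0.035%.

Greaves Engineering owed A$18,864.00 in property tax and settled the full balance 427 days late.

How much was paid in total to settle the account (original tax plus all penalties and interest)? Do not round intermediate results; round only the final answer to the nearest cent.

Penalty periods: ⌈427/30⌉ = 15; penalty = 15 × 1.75% × A$18,864.00 = A$4,951.80
Interest: A$18,864.00 × ((1 + 0.00035)^427 − 1) = A$18,864.00 × 0.16116505… = A$3,040.2175…
Total = A$18,864.00 + A$4,951.8000 + A$3,040.2175… = A$26,856.02

A$26,856.02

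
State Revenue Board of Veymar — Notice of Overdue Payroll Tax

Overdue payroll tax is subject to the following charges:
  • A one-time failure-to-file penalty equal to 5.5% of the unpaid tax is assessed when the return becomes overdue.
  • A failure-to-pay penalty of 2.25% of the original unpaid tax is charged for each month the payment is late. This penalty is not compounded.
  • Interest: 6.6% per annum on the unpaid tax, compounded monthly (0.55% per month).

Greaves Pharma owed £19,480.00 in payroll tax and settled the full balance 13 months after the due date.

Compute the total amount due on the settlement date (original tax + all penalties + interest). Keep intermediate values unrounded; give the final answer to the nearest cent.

£27,689.02

Failure-to-file penalty: 5.5% × £19,480.00 = £1,071.40
Failure-to-pay penalty: 13 × 2.25% × £19,480.00 = £5,697.90
Interest: £19,480.00 × ((1 + 0.0055)^13 − 1) = £19,480.00 × 0.0739077… = £1,439.7229…
Total = £19,480.00 + £6,769.3000 + £1,439.7229… = £27,689.02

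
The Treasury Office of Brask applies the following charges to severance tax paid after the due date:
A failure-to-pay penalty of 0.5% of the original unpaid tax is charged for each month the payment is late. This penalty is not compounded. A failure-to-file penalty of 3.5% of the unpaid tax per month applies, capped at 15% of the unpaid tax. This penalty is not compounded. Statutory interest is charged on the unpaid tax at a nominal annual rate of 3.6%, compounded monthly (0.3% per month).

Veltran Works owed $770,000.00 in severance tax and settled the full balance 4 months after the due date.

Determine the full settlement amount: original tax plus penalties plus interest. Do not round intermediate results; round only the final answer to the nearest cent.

$902,481.66

Failure-to-file: 4 × 3.5% × $770,000.00 = $107,800.00 (under the 15% cap)
Failure-to-pay penalty = 0.5% × $770,000.00 × 4 mo = $15,400.00
Interest: $770,000.00 × ((1 + 0.003)^4 − 1) = $770,000.00 × 0.0120541… = $9,281.6632…
Total = $770,000.00 + $123,200.0000 + $9,281.6632… = $902,481.66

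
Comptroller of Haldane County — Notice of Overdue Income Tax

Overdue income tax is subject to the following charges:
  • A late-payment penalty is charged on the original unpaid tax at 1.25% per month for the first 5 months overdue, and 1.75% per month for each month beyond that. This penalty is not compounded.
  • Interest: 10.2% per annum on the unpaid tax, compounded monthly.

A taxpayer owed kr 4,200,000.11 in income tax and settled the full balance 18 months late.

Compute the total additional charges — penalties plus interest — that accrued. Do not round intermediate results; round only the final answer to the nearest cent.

Penalty, months 1–5: 5 × 1.25% × kr 4,200,000.11 = kr 262,500.01…
Penalty, months 6–18: 13 × 1.75% × kr 4,200,000.11 = kr 955,500.03…
Interest (10.2%/yr ÷ 12 = 0.85%/month): kr 4,200,000.11 × ((1 + 0.0085)^18 − 1) = kr 691,201.3121…
Penalties + interest = kr 1,218,000.0319 + kr 691,201.3121… = kr 1,909,201.34

kr 1,909,201.34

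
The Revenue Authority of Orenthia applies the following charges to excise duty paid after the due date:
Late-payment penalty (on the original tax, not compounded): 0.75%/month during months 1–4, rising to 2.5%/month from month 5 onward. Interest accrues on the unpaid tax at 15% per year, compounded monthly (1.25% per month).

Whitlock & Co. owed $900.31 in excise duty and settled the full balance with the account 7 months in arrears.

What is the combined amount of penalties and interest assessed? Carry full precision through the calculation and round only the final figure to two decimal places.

$176.33

Penalty, months 1–4: 4 × 0.75% × $900.31 = $27.01…
Penalty, months 5–7: 3 × 2.5% × $900.31 = $67.52…
Interest: $900.31 × ((1 + 0.0125)^7 − 1) = $900.31 × 0.0908505… = $81.7936…
Penalties + interest = $94.5326… + $81.7936… = $176.33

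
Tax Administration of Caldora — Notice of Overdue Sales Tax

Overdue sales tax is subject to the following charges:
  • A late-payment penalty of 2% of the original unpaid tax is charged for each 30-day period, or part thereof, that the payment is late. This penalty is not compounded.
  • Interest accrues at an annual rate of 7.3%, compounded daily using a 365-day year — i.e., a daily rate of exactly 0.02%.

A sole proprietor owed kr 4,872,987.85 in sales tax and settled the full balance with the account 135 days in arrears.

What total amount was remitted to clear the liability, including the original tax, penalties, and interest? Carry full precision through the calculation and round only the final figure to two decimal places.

Penalty periods: ⌈135/30⌉ = 5; penalty = 5 × 2% × kr 4,872,987.85 = kr 487,298.79…
Interest: kr 4,872,987.85 × ((1 + 0.0002)^135 − 1) = kr 4,872,987.85 × 0.02736503… = kr 133,349.4550…
Total = kr 4,872,987.85 + kr 487,298.7850 + kr 133,349.4550… = kr 5,493,636.09

kr 5,493,636.09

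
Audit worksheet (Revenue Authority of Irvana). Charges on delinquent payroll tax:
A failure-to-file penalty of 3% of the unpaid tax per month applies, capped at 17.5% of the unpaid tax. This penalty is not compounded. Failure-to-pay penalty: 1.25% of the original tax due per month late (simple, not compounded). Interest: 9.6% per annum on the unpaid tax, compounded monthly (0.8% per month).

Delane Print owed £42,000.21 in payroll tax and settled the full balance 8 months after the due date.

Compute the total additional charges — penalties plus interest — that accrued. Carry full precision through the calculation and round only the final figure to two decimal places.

Failure-to-file: 8 × 3% × £42,000.21 = £10,080.05…, capped at 17.5% × £42,000.21 = £7,350.04…
Failure-to-pay penalty: 8 × 1.25% × £42,000.21 = £4,200.02…
Interest: £42,000.21 × ((1 + 0.008)^8 − 1) = £42,000.21 × 0.0658210… = £2,764.4942…
Penalties + interest = £11,550.0578… + £2,764.4942… = £14,314.55

£14,314.55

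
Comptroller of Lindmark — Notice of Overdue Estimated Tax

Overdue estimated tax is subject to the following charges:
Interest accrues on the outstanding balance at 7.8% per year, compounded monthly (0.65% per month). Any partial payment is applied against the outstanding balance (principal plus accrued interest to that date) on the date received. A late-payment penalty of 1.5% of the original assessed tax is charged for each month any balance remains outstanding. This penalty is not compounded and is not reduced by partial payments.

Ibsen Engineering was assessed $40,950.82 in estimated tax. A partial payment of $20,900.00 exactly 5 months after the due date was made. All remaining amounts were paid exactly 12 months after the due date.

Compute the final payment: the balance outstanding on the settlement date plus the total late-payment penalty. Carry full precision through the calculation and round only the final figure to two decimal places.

Balance at month 5: $40,950.8200 × (1 + 0.0065)^5 = $42,299.1362…
After $20,900.00 payment: $42,299.1362… − $20,900.00 = $21,399.1362…
Balance at month 12: $21,399.1362… × (1 + 0.0065)^7 = $22,391.9903…
Penalty: 12 × 1.5% × $40,950.82 = $7,371.15…
Final settlement = outstanding balance + penalty = $22,391.9903… + $7,371.15… = $29,763.14

$29,763.14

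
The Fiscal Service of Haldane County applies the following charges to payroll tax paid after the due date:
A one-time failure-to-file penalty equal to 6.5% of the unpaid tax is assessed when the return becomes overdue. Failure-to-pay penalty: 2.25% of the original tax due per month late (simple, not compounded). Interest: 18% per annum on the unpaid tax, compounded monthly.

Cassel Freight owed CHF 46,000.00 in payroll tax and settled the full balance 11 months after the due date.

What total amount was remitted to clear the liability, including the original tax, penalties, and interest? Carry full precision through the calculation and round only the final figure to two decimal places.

CHF 68,560.65

Failure-to-file penalty: 6.5% × CHF 46,000.00 = CHF 2,990.00
Failure-to-pay penalty = 2.25% × CHF 46,000.00 × 11 mo = CHF 11,385.00
Interest (18%/yr ÷ 12 = 1.5%/month): CHF 46,000.00 × ((1 + 0.015)^11 − 1) = CHF 8,185.6511…
Total = CHF 46,000.00 + CHF 14,375.0000 + CHF 8,185.6511… = CHF 68,560.65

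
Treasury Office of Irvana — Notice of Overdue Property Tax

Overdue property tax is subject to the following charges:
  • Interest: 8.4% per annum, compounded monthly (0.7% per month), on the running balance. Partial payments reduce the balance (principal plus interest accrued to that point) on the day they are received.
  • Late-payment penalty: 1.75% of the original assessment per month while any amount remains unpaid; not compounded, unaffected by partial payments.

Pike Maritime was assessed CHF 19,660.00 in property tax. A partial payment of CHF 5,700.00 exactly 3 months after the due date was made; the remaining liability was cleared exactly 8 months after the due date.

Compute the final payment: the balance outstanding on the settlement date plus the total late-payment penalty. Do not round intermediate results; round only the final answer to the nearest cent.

Balance at month 3: CHF 19,660.0000 × (1 + 0.007)^3 = CHF 20,075.7568…
After CHF 5,700.00 payment: CHF 20,075.7568… − CHF 5,700.00 = CHF 14,375.7568…
Balance at month 8: CHF 14,375.7568… × (1 + 0.007)^5 = CHF 14,886.0019…
Penalty: 8 × 1.75% × CHF 19,660.00 = CHF 2,752.40
Final settlement = outstanding balance + penalty = CHF 14,886.0019… + CHF 2,752.40 = CHF 17,638.40

CHF 17,638.40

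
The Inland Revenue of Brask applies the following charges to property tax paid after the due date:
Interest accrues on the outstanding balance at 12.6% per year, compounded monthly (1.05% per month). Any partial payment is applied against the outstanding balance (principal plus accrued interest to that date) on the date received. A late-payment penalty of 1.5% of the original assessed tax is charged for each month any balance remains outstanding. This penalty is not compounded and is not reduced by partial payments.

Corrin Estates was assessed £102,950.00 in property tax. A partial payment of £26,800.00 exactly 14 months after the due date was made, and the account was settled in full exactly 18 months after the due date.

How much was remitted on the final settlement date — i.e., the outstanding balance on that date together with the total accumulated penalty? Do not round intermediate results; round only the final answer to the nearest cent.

£124,098.38

Balance at month 14: £102,950.0000 × (1 + 0.0105)^14 = £119,161.1816…
After £26,800.00 payment: £119,161.1816… − £26,800.00 = £92,361.1816…
Balance at month 18: £92,361.1816… × (1 + 0.0105)^4 = £96,301.8769…
Penalty: 18 × 1.5% × £102,950.00 = £27,796.50
Final settlement = outstanding balance + penalty = £96,301.8769… + £27,796.50 = £124,098.38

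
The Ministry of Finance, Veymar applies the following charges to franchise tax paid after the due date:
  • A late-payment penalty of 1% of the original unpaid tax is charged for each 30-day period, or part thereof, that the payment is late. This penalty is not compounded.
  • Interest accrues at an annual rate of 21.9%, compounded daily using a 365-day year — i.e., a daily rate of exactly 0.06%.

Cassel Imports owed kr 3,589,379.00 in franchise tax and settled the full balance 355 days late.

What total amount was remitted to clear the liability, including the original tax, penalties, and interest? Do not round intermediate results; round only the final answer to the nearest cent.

kr 4,871,884.28

Penalty periods: ⌈355/30⌉ = 12; penalty = 12 × 1% × kr 3,589,379.00 = kr 430,725.48
Interest: kr 3,589,379.00 × ((1 + 0.0006)^355 − 1) = kr 3,589,379.00 × 0.23730562… = kr 851,779.7965…
Total = kr 3,589,379.00 + kr 430,725.4800 + kr 851,779.7965… = kr 4,871,884.28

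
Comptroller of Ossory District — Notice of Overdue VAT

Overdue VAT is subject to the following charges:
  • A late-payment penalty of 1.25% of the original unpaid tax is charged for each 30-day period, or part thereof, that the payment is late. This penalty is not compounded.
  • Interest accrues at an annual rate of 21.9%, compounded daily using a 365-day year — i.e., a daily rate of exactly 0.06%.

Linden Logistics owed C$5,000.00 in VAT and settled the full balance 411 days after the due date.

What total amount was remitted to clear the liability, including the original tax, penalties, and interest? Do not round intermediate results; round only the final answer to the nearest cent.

C$7,272.86

Penalty periods: ⌈411/30⌉ = 14; penalty = 14 × 1.25% × C$5,000.00 = C$875.00
Interest: C$5,000.00 × ((1 + 0.0006)^411 − 1) = C$5,000.00 × 0.27957252… = C$1,397.8626…
Total = C$5,000.00 + C$875.0000 + C$1,397.8626… = C$7,272.86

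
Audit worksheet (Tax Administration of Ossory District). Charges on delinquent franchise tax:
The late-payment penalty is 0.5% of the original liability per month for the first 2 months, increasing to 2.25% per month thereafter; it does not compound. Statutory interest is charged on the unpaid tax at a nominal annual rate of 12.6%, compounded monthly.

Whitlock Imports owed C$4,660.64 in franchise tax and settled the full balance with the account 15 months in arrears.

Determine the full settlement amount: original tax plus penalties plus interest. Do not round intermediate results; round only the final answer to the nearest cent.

C$6,861.02

Penalty, months 1–2: 2 × 0.5% × C$4,660.64 = C$46.61…
Penalty, months 3–15: 13 × 2.25% × C$4,660.64 = C$1,363.24…
Interest (12.6%/yr ÷ 12 = 1.05%/month): C$4,660.64 × ((1 + 0.0105)^15 − 1) = C$790.5375…
Total = C$4,660.64 + C$1,409.8436 + C$790.5375… = C$6,861.02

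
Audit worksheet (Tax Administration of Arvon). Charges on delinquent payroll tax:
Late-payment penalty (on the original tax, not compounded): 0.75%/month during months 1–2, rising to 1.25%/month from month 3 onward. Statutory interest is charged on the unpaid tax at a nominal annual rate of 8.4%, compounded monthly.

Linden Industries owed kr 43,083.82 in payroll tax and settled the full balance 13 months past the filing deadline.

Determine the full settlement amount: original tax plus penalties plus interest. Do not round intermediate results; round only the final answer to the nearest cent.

kr 53,743.70

Penalty, months 1–2: 2 × 0.75% × kr 43,083.82 = kr 646.26…
Penalty, months 3–13: 11 × 1.25% × kr 43,083.82 = kr 5,924.03…
Interest (8.4%/yr ÷ 12 = 0.7%/month): kr 43,083.82 × ((1 + 0.007)^13 − 1) = kr 4,089.5953…
Total = kr 43,083.82 + kr 6,570.2826… + kr 4,089.5953… = kr 53,743.70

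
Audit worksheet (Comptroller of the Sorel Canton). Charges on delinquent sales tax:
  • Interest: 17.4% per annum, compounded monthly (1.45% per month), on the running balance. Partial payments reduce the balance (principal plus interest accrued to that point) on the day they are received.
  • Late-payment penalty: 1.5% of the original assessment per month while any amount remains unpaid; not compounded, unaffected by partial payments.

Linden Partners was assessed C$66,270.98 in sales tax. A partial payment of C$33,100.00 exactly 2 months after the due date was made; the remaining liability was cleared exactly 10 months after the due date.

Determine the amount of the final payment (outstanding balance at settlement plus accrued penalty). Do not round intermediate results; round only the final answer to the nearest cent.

Balance at month 2: C$66,270.9800 × (1 + 0.0145)^2 = C$68,206.7719…
After C$33,100.00 payment: C$68,206.7719… − C$33,100.00 = C$35,106.7719…
Balance at month 10: C$35,106.7719… × (1 + 0.0145)^8 = C$39,391.9344…
Penalty: 10 × 1.5% × C$66,270.98 = C$9,940.65…
Final settlement = outstanding balance + penalty = C$39,391.9344… + C$9,940.65… = C$49,332.58

C$49,332.58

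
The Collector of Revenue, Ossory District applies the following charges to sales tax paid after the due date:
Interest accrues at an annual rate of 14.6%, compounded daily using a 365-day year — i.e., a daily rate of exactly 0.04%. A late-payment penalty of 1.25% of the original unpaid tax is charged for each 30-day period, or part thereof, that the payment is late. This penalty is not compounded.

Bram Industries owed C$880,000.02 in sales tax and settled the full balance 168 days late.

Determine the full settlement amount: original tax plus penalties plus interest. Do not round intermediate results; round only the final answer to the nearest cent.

C$1,007,155.61

Penalty periods: ⌈168/30⌉ = 6; penalty = 6 × 1.25% × C$880,000.02 = C$66,000.00…
Interest: C$880,000.02 × ((1 + 0.0004)^168 − 1) = C$880,000.02 × 0.06949499… = C$61,155.5912…
Total = C$880,000.02 + C$66,000.0015 + C$61,155.5912… = C$1,007,155.61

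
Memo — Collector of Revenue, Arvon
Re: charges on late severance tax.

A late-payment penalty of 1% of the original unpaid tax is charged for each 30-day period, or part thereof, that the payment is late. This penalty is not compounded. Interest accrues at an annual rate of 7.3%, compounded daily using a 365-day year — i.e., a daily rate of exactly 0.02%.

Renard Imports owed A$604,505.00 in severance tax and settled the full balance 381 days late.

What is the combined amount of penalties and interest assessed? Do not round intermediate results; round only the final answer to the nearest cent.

A$126,444.41

Penalty periods: ⌈381/30⌉ = 13; penalty = 13 × 1% × A$604,505.00 = A$78,585.65
Interest: A$604,505.00 × ((1 + 0.0002)^381 − 1) = A$604,505.00 × 0.07917017… = A$47,858.7612…
Penalties + interest = A$78,585.6500 + A$47,858.7612… = A$126,444.41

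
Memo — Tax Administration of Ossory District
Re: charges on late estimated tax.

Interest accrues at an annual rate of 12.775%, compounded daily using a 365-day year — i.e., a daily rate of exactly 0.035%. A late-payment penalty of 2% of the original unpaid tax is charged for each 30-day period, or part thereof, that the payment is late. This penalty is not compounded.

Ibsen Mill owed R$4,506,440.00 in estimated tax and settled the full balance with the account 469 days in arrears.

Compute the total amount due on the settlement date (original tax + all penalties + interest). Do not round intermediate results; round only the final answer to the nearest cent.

Penalty periods: ⌈469/30⌉ = 16; penalty = 16 × 2% × R$4,506,440.00 = R$1,442,060.80
Interest: R$4,506,440.00 × ((1 + 0.00035)^469 − 1) = R$4,506,440.00 × 0.17835722… = R$803,756.1020…
Total = R$4,506,440.00 + R$1,442,060.8000 + R$803,756.1020… = R$6,752,256.90

R$6,752,256.90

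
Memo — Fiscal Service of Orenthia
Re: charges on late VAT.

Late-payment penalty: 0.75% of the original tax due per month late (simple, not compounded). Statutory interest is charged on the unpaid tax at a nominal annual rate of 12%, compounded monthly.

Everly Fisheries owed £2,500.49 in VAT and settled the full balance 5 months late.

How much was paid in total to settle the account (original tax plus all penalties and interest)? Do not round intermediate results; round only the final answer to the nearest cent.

Late-payment penalty = 0.75% × £2,500.49 × 5 mo = £93.77…
Interest (12%/yr ÷ 12 = 1%/month): £2,500.49 × ((1 + 0.01)^5 − 1) = £127.5501…
Total = £2,500.49 + £93.7684… + £127.5501… = £2,721.81

£2,721.81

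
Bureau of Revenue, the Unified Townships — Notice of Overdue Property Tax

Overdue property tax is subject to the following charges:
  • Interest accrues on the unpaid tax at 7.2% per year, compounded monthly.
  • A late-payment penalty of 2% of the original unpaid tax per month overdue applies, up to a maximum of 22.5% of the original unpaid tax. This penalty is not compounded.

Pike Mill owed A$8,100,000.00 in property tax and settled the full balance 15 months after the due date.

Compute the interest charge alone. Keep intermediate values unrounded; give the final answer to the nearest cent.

A$760,428.59

Interest (7.2%/yr ÷ 12 = 0.6%/month): A$8,100,000.00 × ((1 + 0.006)^15 − 1) = A$760,428.5883…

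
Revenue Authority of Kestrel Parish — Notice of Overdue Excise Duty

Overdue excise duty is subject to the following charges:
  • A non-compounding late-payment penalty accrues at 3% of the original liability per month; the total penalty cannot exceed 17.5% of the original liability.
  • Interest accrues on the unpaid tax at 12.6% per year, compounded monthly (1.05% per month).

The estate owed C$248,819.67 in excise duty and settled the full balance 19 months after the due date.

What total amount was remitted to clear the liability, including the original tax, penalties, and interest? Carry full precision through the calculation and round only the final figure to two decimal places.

C$346,984.78

Penalty (uncapped): 19 × 3% × C$248,819.67 = C$141,827.21…; cap = 17.5% × C$248,819.67 = C$43,543.44… → penalty = C$43,543.44…
Interest: C$248,819.67 × ((1 + 0.0105)^19 − 1) = C$248,819.67 × 0.2195231… = C$54,621.6710…
Total = C$248,819.67 + C$43,543.4423… + C$54,621.6710… = C$346,984.78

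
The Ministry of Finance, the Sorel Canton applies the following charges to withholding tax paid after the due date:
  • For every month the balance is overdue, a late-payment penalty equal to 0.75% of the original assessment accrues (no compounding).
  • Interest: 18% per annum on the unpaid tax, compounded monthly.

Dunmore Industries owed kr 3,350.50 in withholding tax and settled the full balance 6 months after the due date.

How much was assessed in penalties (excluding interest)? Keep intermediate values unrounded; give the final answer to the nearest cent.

kr 150.77

Late-payment penalty = 0.75% × kr 3,350.50 × 6 mo = kr 150.77…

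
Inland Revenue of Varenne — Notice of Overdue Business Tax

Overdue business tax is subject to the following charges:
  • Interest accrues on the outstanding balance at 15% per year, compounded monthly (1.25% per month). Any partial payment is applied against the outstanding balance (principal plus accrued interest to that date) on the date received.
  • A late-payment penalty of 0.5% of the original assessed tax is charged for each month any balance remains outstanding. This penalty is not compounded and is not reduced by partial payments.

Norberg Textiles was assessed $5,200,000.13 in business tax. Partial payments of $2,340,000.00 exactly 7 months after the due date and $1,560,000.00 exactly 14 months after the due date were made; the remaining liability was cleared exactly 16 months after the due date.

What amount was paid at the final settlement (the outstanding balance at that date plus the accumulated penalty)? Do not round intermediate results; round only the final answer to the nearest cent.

$2,543,378.37

Balance at month 7: $5,200,000.1300 × (1 + 0.0125)^7 = $5,672,422.5874…
After $2,340,000.00 payment: $5,672,422.5874… − $2,340,000.00 = $3,332,422.5874…
Balance at month 14: $3,332,422.5874… × (1 + 0.0125)^7 = $3,635,174.7467…
After $1,560,000.00 payment: $3,635,174.7467… − $1,560,000.00 = $2,075,174.7467…
Balance at month 16: $2,075,174.7467… × (1 + 0.0125)^2 = $2,127,378.3614…
Penalty: 16 × 0.5% × $5,200,000.13 = $416,000.01…
Final settlement = outstanding balance + penalty = $2,127,378.3614… + $416,000.01… = $2,543,378.37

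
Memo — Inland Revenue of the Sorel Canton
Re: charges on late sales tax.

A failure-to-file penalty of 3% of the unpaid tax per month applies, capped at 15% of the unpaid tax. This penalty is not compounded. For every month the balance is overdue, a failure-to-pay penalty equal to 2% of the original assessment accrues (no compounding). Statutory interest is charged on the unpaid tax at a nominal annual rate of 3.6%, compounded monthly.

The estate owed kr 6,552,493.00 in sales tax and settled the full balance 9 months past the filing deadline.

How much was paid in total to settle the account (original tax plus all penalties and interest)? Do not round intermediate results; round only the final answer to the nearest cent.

kr 8,893,870.94

Failure-to-file: 9 × 3% × kr 6,552,493.00 = kr 1,769,173.11, capped at 15% × kr 6,552,493.00 = kr 982,873.95
Failure-to-pay penalty: 9 × 2% × kr 6,552,493.00 = kr 1,179,448.74
Interest (3.6%/yr ÷ 12 = 0.3%/month): kr 6,552,493.00 × ((1 + 0.003)^9 − 1) = kr 179,055.2469…
Total = kr 6,552,493.00 + kr 2,162,322.6900 + kr 179,055.2469… = kr 8,893,870.94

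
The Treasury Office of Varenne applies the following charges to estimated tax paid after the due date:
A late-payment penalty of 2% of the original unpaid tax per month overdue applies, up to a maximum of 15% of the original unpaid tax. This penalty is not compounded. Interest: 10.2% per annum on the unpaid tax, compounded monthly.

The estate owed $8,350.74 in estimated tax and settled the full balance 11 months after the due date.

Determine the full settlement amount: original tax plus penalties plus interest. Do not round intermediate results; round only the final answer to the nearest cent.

Penalty (uncapped): 11 × 2% × $8,350.74 = $1,837.16…; cap = 15% × $8,350.74 = $1,252.61… → penalty = $1,252.61…
Interest (10.2%/yr ÷ 12 = 0.85%/month): $8,350.74 × ((1 + 0.0085)^11 − 1) = $814.8387…
Total = $8,350.74 + $1,252.6110 + $814.8387… = $10,418.19

$10,418.19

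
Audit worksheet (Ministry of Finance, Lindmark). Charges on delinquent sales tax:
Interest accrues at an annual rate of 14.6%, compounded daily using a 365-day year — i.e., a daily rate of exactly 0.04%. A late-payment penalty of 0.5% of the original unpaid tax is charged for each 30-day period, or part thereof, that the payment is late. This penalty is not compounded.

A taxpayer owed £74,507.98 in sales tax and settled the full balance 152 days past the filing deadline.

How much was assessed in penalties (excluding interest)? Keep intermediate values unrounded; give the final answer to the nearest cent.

£2,235.24

Penalty periods: ⌈152/30⌉ = 6; penalty = 6 × 0.5% × £74,507.98 = £2,235.24…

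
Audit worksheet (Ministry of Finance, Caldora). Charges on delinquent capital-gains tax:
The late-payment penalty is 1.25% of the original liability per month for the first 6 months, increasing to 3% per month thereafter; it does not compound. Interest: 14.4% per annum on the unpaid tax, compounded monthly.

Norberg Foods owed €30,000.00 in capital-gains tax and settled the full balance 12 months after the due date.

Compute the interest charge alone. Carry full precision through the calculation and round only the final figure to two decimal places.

€4,616.84

Interest (14.4%/yr ÷ 12 = 1.2%/month): €30,000.00 × ((1 + 0.012)^12 − 1) = €4,616.8387…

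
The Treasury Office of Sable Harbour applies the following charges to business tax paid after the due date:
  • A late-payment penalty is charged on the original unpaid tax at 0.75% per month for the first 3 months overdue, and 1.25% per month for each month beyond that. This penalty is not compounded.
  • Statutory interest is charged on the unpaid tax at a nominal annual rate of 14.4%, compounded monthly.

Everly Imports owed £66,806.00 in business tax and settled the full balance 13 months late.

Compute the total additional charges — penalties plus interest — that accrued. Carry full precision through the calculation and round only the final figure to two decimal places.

Penalty, months 1–3: 3 × 0.75% × £66,806.00 = £1,503.14…
Penalty, months 4–13: 10 × 1.25% × £66,806.00 = £8,350.75
Interest (14.4%/yr ÷ 12 = 1.2%/month): £66,806.00 × ((1 + 0.012)^13 − 1) = £11,206.1293…
Penalties + interest = £9,853.8850 + £11,206.1293… = £21,060.01

£21,060.01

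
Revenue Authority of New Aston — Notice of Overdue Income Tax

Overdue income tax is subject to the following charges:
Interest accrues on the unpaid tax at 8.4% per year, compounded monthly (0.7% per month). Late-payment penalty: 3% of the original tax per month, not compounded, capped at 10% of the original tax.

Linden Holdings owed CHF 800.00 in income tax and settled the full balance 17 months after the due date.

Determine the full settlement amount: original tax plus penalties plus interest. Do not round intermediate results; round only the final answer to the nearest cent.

Penalty (uncapped): 17 × 3% × CHF 800.00 = CHF 408.00; cap = 10% × CHF 800.00 = CHF 80.00 → penalty = CHF 80.00
Interest: CHF 800.00 × ((1 + 0.007)^17 − 1) = CHF 800.00 × 0.1259031… = CHF 100.7224…
Total = CHF 800.00 + CHF 80.0000 + CHF 100.7224… = CHF 980.72

CHF 980.72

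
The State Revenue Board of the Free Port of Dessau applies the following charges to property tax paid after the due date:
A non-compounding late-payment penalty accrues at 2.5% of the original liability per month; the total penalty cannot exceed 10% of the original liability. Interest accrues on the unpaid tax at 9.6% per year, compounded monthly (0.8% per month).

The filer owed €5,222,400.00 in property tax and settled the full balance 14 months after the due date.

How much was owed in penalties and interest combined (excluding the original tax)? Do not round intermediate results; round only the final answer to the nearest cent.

€1,138,559.10

Penalty (uncapped): 14 × 2.5% × €5,222,400.00 = €1,827,840.00; cap = 10% × €5,222,400.00 = €522,240.00 → penalty = €522,240.00
Interest: €5,222,400.00 × ((1 + 0.008)^14 − 1) = €5,222,400.00 × 0.1180145… = €616,319.1049…
Penalties + interest = €522,240.0000 + €616,319.1049… = €1,138,559.10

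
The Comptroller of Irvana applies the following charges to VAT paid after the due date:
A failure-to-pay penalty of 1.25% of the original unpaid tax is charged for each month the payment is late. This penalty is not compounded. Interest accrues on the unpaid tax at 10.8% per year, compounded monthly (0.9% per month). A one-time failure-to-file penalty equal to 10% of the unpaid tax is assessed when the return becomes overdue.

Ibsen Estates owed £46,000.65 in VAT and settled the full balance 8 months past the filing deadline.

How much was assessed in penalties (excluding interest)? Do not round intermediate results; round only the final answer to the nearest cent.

£9,200.13

Failure-to-file penalty: 10% × £46,000.65 = £4,600.07…
Failure-to-pay penalty = 1.25% × £46,000.65 × 8 mo = £4,600.07…
Total penalty = £4,600.07… + £4,600.07… = £9,200.13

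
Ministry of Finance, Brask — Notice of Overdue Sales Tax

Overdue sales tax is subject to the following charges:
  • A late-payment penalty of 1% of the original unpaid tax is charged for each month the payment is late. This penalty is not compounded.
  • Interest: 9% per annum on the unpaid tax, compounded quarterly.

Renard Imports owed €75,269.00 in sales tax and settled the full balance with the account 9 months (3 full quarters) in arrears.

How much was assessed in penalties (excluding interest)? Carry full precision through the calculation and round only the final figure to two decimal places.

Late-payment penalty: 9 × 1% × €75,269.00 = €6,774.21

€6,774.21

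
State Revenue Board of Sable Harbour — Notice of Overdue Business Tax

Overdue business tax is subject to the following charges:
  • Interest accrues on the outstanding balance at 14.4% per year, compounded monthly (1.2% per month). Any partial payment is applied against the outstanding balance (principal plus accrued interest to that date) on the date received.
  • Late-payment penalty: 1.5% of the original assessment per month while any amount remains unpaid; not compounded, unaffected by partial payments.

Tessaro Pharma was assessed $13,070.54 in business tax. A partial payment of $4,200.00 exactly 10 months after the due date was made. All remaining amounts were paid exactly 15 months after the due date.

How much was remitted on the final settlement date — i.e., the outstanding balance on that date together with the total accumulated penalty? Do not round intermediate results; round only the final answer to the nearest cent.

$14,114.27

Balance at month 10: $13,070.5400 × (1 + 0.012)^10 = $14,726.4700…
After $4,200.00 payment: $14,726.4700… − $4,200.00 = $10,526.4700…
Balance at month 15: $10,526.4700… × (1 + 0.012)^5 = $11,173.3993…
Penalty: 15 × 1.5% × $13,070.54 = $2,940.87…
Final settlement = outstanding balance + penalty = $11,173.3993… + $2,940.87… = $14,114.27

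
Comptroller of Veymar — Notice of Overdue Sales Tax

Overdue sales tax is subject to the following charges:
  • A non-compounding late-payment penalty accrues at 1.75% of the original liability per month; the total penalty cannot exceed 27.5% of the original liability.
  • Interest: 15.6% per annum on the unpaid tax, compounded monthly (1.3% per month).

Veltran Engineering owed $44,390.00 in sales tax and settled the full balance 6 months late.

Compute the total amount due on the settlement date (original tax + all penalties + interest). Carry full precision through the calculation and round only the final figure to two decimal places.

$52,627.87

Penalty: 6 × 1.75% × $44,390.00 = $4,660.95 (below the 27.5% cap of $12,207.25)
Interest: $44,390.00 × ((1 + 0.013)^6 − 1) = $44,390.00 × 0.0805794… = $3,576.9183…
Total = $44,390.00 + $4,660.9500 + $3,576.9183… = $52,627.87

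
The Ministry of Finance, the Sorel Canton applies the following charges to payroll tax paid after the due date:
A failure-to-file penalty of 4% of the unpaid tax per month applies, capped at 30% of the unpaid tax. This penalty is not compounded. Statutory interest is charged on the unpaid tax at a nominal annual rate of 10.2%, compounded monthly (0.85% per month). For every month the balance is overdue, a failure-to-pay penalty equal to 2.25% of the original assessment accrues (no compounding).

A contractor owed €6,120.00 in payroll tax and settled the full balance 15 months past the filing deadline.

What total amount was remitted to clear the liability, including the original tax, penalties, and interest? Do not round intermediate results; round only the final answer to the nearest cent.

Failure-to-file: 15 × 4% × €6,120.00 = €3,672.00, capped at 30% × €6,120.00 = €1,836.00
Failure-to-pay penalty: 15 × 2.25% × €6,120.00 = €2,065.50
Interest: €6,120.00 × ((1 + 0.0085)^15 − 1) = €6,120.00 × 0.1353729… = €828.4824…
Total = €6,120.00 + €3,901.5000 + €828.4824… = €10,849.98

€10,849.98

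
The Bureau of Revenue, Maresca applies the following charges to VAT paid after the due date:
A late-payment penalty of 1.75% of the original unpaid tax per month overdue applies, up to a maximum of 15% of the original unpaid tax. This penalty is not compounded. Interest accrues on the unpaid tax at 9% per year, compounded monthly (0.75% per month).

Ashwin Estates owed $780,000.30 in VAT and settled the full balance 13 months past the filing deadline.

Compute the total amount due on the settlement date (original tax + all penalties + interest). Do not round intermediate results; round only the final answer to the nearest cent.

$976,568.53

Penalty (uncapped): 13 × 1.75% × $780,000.30 = $177,450.07…; cap = 15% × $780,000.30 = $117,000.05… → penalty = $117,000.05…
Interest: $780,000.30 × ((1 + 0.0075)^13 − 1) = $780,000.30 × 0.1020104… = $79,568.1811…
Total = $780,000.30 + $117,000.0450 + $79,568.1811… = $976,568.53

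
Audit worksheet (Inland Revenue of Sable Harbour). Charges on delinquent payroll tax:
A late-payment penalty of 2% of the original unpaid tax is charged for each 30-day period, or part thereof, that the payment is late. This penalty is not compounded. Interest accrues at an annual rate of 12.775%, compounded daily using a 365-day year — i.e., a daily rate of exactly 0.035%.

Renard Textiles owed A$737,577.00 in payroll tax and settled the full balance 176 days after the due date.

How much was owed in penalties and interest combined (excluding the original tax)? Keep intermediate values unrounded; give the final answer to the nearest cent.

A$135,364.10

Penalty periods: ⌈176/30⌉ = 6; penalty = 6 × 2% × A$737,577.00 = A$88,509.24
Interest: A$737,577.00 × ((1 + 0.00035)^176 − 1) = A$737,577.00 × 0.06352538… = A$46,854.8612…
Penalties + interest = A$88,509.2400 + A$46,854.8612… = A$135,364.10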